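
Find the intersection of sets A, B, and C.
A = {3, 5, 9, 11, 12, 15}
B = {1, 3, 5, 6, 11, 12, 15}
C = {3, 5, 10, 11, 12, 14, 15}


Set A = {3, 5, 9, 11, 12, 15}
Set B = {1, 3, 5, 6, 11, 12, 15}
Set C = {3, 5, 10, 11, 12, 14, 15}
First, A ∩ B = {3, 5, 11, 12, 15}
Then, (A ∩ B) ∩ C = {3, 5, 11, 12, 15}

{3, 5, 11, 12, 15}


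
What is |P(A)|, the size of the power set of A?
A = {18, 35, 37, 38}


Set A = {18, 35, 37, 38}
|A| = 4
The power set P(A) contains all subsets of A.
|P(A)| = 2^|A| = 2^4 = 16

16


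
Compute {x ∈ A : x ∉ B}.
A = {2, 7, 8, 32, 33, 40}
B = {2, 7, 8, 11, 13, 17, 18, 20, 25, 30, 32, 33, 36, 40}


Set A = {2, 7, 8, 32, 33, 40}
Set B = {2, 7, 8, 11, 13, 17, 18, 20, 25, 30, 32, 33, 36, 40}
Check each element of A against B:
2 ∈ B, 7 ∈ B, 8 ∈ B, 32 ∈ B, 33 ∈ B, 40 ∈ B
Elements of A not in B: {}

{}


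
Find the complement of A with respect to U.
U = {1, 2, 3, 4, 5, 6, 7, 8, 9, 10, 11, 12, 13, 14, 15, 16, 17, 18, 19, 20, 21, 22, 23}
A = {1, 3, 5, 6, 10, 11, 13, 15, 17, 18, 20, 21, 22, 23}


Universal set U = {1, 2, 3, 4, 5, 6, 7, 8, 9, 10, 11, 12, 13, 14, 15, 16, 17, 18, 19, 20, 21, 22, 23}
Set A = {1, 3, 5, 6, 10, 11, 13, 15, 17, 18, 20, 21, 22, 23}
A' = U \ A = elements in U but not in A
Checking each element of U:
1 (in A, exclude), 2 (not in A, include), 3 (in A, exclude), 4 (not in A, include), 5 (in A, exclude), 6 (in A, exclude), 7 (not in A, include), 8 (not in A, include), 9 (not in A, include), 10 (in A, exclude), 11 (in A, exclude), 12 (not in A, include), 13 (in A, exclude), 14 (not in A, include), 15 (in A, exclude), 16 (not in A, include), 17 (in A, exclude), 18 (in A, exclude), 19 (not in A, include), 20 (in A, exclude), 21 (in A, exclude), 22 (in A, exclude), 23 (in A, exclude)
A' = {2, 4, 7, 8, 9, 12, 14, 16, 19}

{2, 4, 7, 8, 9, 12, 14, 16, 19}


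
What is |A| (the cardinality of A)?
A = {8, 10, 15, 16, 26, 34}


Set A = {8, 10, 15, 16, 26, 34}
Listing elements: 8, 10, 15, 16, 26, 34
Counting: 6 elements
|A| = 6

6


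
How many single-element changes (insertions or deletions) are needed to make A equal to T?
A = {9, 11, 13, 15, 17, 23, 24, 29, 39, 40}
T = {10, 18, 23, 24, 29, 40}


Set A = {9, 11, 13, 15, 17, 23, 24, 29, 39, 40}
Set T = {10, 18, 23, 24, 29, 40}
Elements to remove from A (in A, not in T): {9, 11, 13, 15, 17, 39} → 6 removals
Elements to add to A (in T, not in A): {10, 18} → 2 additions
Total edits = 6 + 2 = 8

8


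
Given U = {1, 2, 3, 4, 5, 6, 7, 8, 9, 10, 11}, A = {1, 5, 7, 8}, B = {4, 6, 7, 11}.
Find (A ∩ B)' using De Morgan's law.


U = {1, 2, 3, 4, 5, 6, 7, 8, 9, 10, 11}
A = {1, 5, 7, 8}, B = {4, 6, 7, 11}
A ∩ B = {7}
(A ∩ B)' = U \ (A ∩ B) = {1, 2, 3, 4, 5, 6, 8, 9, 10, 11}
Verification via A' ∪ B': A' = {2, 3, 4, 6, 9, 10, 11}, B' = {1, 2, 3, 5, 8, 9, 10}
A' ∪ B' = {1, 2, 3, 4, 5, 6, 8, 9, 10, 11} ✓

{1, 2, 3, 4, 5, 6, 8, 9, 10, 11}


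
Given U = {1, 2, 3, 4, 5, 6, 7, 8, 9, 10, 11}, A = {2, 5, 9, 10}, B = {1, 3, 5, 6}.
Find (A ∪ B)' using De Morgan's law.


U = {1, 2, 3, 4, 5, 6, 7, 8, 9, 10, 11}
A = {2, 5, 9, 10}, B = {1, 3, 5, 6}
A ∪ B = {1, 2, 3, 5, 6, 9, 10}
(A ∪ B)' = U \ (A ∪ B) = {4, 7, 8, 11}
Verification via A' ∩ B': A' = {1, 3, 4, 6, 7, 8, 11}, B' = {2, 4, 7, 8, 9, 10, 11}
A' ∩ B' = {4, 7, 8, 11} ✓

{4, 7, 8, 11}


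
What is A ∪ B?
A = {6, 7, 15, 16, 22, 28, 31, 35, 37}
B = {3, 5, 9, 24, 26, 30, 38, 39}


Set A = {6, 7, 15, 16, 22, 28, 31, 35, 37}
Set B = {3, 5, 9, 24, 26, 30, 38, 39}
A ∪ B includes all elements in either set.
Elements from A: {6, 7, 15, 16, 22, 28, 31, 35, 37}
Elements from B not already included: {3, 5, 9, 24, 26, 30, 38, 39}
A ∪ B = {3, 5, 6, 7, 9, 15, 16, 22, 24, 26, 28, 30, 31, 35, 37, 38, 39}

{3, 5, 6, 7, 9, 15, 16, 22, 24, 26, 28, 30, 31, 35, 37, 38, 39}


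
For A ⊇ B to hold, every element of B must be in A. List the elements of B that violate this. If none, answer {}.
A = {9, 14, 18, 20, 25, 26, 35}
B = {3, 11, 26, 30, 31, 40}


Set A = {9, 14, 18, 20, 25, 26, 35}
Set B = {3, 11, 26, 30, 31, 40}
Check each element of B against A:
3 ∉ A (include), 11 ∉ A (include), 26 ∈ A, 30 ∉ A (include), 31 ∉ A (include), 40 ∉ A (include)
Elements of B not in A: {3, 11, 30, 31, 40}

{3, 11, 30, 31, 40}


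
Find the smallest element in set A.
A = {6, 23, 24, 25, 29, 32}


Set A = {6, 23, 24, 25, 29, 32}
Elements in ascending order: 6, 23, 24, 25, 29, 32
The smallest element is 6.

6


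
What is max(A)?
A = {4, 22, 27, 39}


Set A = {4, 22, 27, 39}
Elements in ascending order: 4, 22, 27, 39
The largest element is 39.

39


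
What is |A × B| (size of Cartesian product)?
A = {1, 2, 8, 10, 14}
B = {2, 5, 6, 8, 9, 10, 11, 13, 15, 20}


Set A = {1, 2, 8, 10, 14} has 5 elements.
Set B = {2, 5, 6, 8, 9, 10, 11, 13, 15, 20} has 10 elements.
|A × B| = |A| × |B| = 5 × 10 = 50

50


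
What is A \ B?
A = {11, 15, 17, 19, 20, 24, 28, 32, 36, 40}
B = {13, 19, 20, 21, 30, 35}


Set A = {11, 15, 17, 19, 20, 24, 28, 32, 36, 40}
Set B = {13, 19, 20, 21, 30, 35}
A \ B includes elements in A that are not in B.
Check each element of A:
11 (not in B, keep), 15 (not in B, keep), 17 (not in B, keep), 19 (in B, remove), 20 (in B, remove), 24 (not in B, keep), 28 (not in B, keep), 32 (not in B, keep), 36 (not in B, keep), 40 (not in B, keep)
A \ B = {11, 15, 17, 24, 28, 32, 36, 40}

{11, 15, 17, 24, 28, 32, 36, 40}


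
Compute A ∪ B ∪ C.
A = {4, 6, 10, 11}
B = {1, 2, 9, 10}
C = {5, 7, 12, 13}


Set A = {4, 6, 10, 11}
Set B = {1, 2, 9, 10}
Set C = {5, 7, 12, 13}
First, A ∪ B = {1, 2, 4, 6, 9, 10, 11}
Then, (A ∪ B) ∪ C = {1, 2, 4, 5, 6, 7, 9, 10, 11, 12, 13}

{1, 2, 4, 5, 6, 7, 9, 10, 11, 12, 13}


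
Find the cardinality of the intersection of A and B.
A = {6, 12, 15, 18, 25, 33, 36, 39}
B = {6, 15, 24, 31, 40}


Set A = {6, 12, 15, 18, 25, 33, 36, 39}
Set B = {6, 15, 24, 31, 40}
A ∩ B = {6, 15}
|A ∩ B| = 2

2


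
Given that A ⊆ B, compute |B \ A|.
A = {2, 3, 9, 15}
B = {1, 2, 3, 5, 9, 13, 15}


Set A = {2, 3, 9, 15}, |A| = 4
Set B = {1, 2, 3, 5, 9, 13, 15}, |B| = 7
Since A ⊆ B: B \ A = {1, 5, 13}
|B| - |A| = 7 - 4 = 3

3


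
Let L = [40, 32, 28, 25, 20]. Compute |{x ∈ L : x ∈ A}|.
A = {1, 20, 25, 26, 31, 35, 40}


Set A = {1, 20, 25, 26, 31, 35, 40}
Candidates: [40, 32, 28, 25, 20]
Check each candidate:
40 ∈ A, 32 ∉ A, 28 ∉ A, 25 ∈ A, 20 ∈ A
Count of candidates in A: 3

3


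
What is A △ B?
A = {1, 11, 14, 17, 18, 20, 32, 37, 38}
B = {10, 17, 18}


Set A = {1, 11, 14, 17, 18, 20, 32, 37, 38}
Set B = {10, 17, 18}
A △ B = (A \ B) ∪ (B \ A)
Elements in A but not B: {1, 11, 14, 20, 32, 37, 38}
Elements in B but not A: {10}
A △ B = {1, 10, 11, 14, 20, 32, 37, 38}

{1, 10, 11, 14, 20, 32, 37, 38}


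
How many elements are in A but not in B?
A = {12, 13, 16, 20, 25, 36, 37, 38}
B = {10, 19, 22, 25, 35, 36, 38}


Set A = {12, 13, 16, 20, 25, 36, 37, 38}
Set B = {10, 19, 22, 25, 35, 36, 38}
A \ B = {12, 13, 16, 20, 37}
|A \ B| = 5

5


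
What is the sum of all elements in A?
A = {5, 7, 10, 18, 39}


Set A = {5, 7, 10, 18, 39}
Sum = 5 + 7 + 10 + 18 + 39 = 79

79


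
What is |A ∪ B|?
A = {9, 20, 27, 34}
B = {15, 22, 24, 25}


Set A = {9, 20, 27, 34}, |A| = 4
Set B = {15, 22, 24, 25}, |B| = 4
A ∩ B = {}, |A ∩ B| = 0
|A ∪ B| = |A| + |B| - |A ∩ B| = 4 + 4 - 0 = 8

8


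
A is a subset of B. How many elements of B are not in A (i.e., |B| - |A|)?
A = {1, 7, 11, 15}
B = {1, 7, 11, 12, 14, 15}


Set A = {1, 7, 11, 15}, |A| = 4
Set B = {1, 7, 11, 12, 14, 15}, |B| = 6
Since A ⊆ B: B \ A = {12, 14}
|B| - |A| = 6 - 4 = 2

2


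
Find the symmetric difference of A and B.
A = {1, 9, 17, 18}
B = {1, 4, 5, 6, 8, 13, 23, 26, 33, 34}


Set A = {1, 9, 17, 18}
Set B = {1, 4, 5, 6, 8, 13, 23, 26, 33, 34}
A △ B = (A \ B) ∪ (B \ A)
Elements in A but not B: {9, 17, 18}
Elements in B but not A: {4, 5, 6, 8, 13, 23, 26, 33, 34}
A △ B = {4, 5, 6, 8, 9, 13, 17, 18, 23, 26, 33, 34}

{4, 5, 6, 8, 9, 13, 17, 18, 23, 26, 33, 34}


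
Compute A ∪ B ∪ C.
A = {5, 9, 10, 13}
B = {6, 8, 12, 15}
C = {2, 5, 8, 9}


Set A = {5, 9, 10, 13}
Set B = {6, 8, 12, 15}
Set C = {2, 5, 8, 9}
First, A ∪ B = {5, 6, 8, 9, 10, 12, 13, 15}
Then, (A ∪ B) ∪ C = {2, 5, 6, 8, 9, 10, 12, 13, 15}

{2, 5, 6, 8, 9, 10, 12, 13, 15}


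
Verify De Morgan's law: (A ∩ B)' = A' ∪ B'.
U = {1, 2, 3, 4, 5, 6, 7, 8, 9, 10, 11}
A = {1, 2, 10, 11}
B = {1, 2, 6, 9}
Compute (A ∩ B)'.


U = {1, 2, 3, 4, 5, 6, 7, 8, 9, 10, 11}
A = {1, 2, 10, 11}, B = {1, 2, 6, 9}
A ∩ B = {1, 2}
(A ∩ B)' = U \ (A ∩ B) = {3, 4, 5, 6, 7, 8, 9, 10, 11}
Verification via A' ∪ B': A' = {3, 4, 5, 6, 7, 8, 9}, B' = {3, 4, 5, 7, 8, 10, 11}
A' ∪ B' = {3, 4, 5, 6, 7, 8, 9, 10, 11} ✓

{3, 4, 5, 6, 7, 8, 9, 10, 11}


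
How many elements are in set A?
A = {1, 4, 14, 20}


Set A = {1, 4, 14, 20}
Listing elements: 1, 4, 14, 20
Counting: 4 elements
|A| = 4

4


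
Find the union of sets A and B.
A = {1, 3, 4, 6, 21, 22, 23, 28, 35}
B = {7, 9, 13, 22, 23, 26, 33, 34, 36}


Set A = {1, 3, 4, 6, 21, 22, 23, 28, 35}
Set B = {7, 9, 13, 22, 23, 26, 33, 34, 36}
A ∪ B includes all elements in either set.
Elements from A: {1, 3, 4, 6, 21, 22, 23, 28, 35}
Elements from B not already included: {7, 9, 13, 26, 33, 34, 36}
A ∪ B = {1, 3, 4, 6, 7, 9, 13, 21, 22, 23, 26, 28, 33, 34, 35, 36}

{1, 3, 4, 6, 7, 9, 13, 21, 22, 23, 26, 28, 33, 34, 35, 36}


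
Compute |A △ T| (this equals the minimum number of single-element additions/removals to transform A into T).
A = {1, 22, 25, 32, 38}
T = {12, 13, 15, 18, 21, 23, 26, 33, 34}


Set A = {1, 22, 25, 32, 38}
Set T = {12, 13, 15, 18, 21, 23, 26, 33, 34}
Elements to remove from A (in A, not in T): {1, 22, 25, 32, 38} → 5 removals
Elements to add to A (in T, not in A): {12, 13, 15, 18, 21, 23, 26, 33, 34} → 9 additions
Total edits = 5 + 9 = 14

14


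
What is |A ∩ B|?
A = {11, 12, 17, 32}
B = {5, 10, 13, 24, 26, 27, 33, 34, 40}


Set A = {11, 12, 17, 32}
Set B = {5, 10, 13, 24, 26, 27, 33, 34, 40}
A ∩ B = {}
|A ∩ B| = 0

0


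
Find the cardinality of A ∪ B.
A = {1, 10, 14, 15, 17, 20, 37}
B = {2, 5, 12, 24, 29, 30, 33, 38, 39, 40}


Set A = {1, 10, 14, 15, 17, 20, 37}, |A| = 7
Set B = {2, 5, 12, 24, 29, 30, 33, 38, 39, 40}, |B| = 10
A ∩ B = {}, |A ∩ B| = 0
|A ∪ B| = |A| + |B| - |A ∩ B| = 7 + 10 - 0 = 17

17


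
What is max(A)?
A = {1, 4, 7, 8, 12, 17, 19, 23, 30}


Set A = {1, 4, 7, 8, 12, 17, 19, 23, 30}
Elements in ascending order: 1, 4, 7, 8, 12, 17, 19, 23, 30
The largest element is 30.

30


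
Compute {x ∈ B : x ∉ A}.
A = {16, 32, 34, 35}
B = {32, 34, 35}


Set A = {16, 32, 34, 35}
Set B = {32, 34, 35}
Check each element of B against A:
32 ∈ A, 34 ∈ A, 35 ∈ A
Elements of B not in A: {}

{}


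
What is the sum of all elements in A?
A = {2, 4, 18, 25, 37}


Set A = {2, 4, 18, 25, 37}
Sum = 2 + 4 + 18 + 25 + 37 = 86

86


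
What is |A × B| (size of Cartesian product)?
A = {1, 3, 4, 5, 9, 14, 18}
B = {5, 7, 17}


Set A = {1, 3, 4, 5, 9, 14, 18} has 7 elements.
Set B = {5, 7, 17} has 3 elements.
|A × B| = |A| × |B| = 7 × 3 = 21

21


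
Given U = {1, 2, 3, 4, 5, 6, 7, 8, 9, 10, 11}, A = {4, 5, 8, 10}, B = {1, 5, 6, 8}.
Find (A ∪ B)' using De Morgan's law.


U = {1, 2, 3, 4, 5, 6, 7, 8, 9, 10, 11}
A = {4, 5, 8, 10}, B = {1, 5, 6, 8}
A ∪ B = {1, 4, 5, 6, 8, 10}
(A ∪ B)' = U \ (A ∪ B) = {2, 3, 7, 9, 11}
Verification via A' ∩ B': A' = {1, 2, 3, 6, 7, 9, 11}, B' = {2, 3, 4, 7, 9, 10, 11}
A' ∩ B' = {2, 3, 7, 9, 11} ✓

{2, 3, 7, 9, 11}


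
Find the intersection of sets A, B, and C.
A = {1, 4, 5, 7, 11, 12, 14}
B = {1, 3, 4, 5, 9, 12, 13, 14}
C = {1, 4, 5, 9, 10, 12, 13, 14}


Set A = {1, 4, 5, 7, 11, 12, 14}
Set B = {1, 3, 4, 5, 9, 12, 13, 14}
Set C = {1, 4, 5, 9, 10, 12, 13, 14}
First, A ∩ B = {1, 4, 5, 12, 14}
Then, (A ∩ B) ∩ C = {1, 4, 5, 12, 14}

{1, 4, 5, 12, 14}


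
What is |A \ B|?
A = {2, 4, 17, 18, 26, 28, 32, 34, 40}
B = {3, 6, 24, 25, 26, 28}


Set A = {2, 4, 17, 18, 26, 28, 32, 34, 40}
Set B = {3, 6, 24, 25, 26, 28}
A \ B = {2, 4, 17, 18, 32, 34, 40}
|A \ B| = 7

7


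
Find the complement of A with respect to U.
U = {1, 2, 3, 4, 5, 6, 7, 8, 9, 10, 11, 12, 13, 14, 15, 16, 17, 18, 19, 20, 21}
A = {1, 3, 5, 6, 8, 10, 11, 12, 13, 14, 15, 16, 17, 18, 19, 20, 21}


Universal set U = {1, 2, 3, 4, 5, 6, 7, 8, 9, 10, 11, 12, 13, 14, 15, 16, 17, 18, 19, 20, 21}
Set A = {1, 3, 5, 6, 8, 10, 11, 12, 13, 14, 15, 16, 17, 18, 19, 20, 21}
A' = U \ A = elements in U but not in A
Checking each element of U:
1 (in A, exclude), 2 (not in A, include), 3 (in A, exclude), 4 (not in A, include), 5 (in A, exclude), 6 (in A, exclude), 7 (not in A, include), 8 (in A, exclude), 9 (not in A, include), 10 (in A, exclude), 11 (in A, exclude), 12 (in A, exclude), 13 (in A, exclude), 14 (in A, exclude), 15 (in A, exclude), 16 (in A, exclude), 17 (in A, exclude), 18 (in A, exclude), 19 (in A, exclude), 20 (in A, exclude), 21 (in A, exclude)
A' = {2, 4, 7, 9}

{2, 4, 7, 9}


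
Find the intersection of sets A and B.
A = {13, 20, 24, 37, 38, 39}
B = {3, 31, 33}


Set A = {13, 20, 24, 37, 38, 39}
Set B = {3, 31, 33}
A ∩ B includes only elements in both sets.
Check each element of A against B:
13 ✗, 20 ✗, 24 ✗, 37 ✗, 38 ✗, 39 ✗
A ∩ B = {}

{}


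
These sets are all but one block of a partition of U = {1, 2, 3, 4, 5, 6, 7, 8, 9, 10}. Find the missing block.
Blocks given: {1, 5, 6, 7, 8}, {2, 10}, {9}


U = {1, 2, 3, 4, 5, 6, 7, 8, 9, 10}
Shown blocks: {1, 5, 6, 7, 8}, {2, 10}, {9}
A partition's blocks are pairwise disjoint and cover U, so the missing block = U \ (union of shown blocks).
Union of shown blocks: {1, 2, 5, 6, 7, 8, 9, 10}
Missing block = U \ (union) = {3, 4}

{3, 4}


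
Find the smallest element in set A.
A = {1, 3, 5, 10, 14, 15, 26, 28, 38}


Set A = {1, 3, 5, 10, 14, 15, 26, 28, 38}
Elements in ascending order: 1, 3, 5, 10, 14, 15, 26, 28, 38
The smallest element is 1.

1


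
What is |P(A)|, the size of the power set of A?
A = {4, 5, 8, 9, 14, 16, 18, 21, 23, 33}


Set A = {4, 5, 8, 9, 14, 16, 18, 21, 23, 33}
|A| = 10
The power set P(A) contains all subsets of A.
|P(A)| = 2^|A| = 2^10 = 1024

1024


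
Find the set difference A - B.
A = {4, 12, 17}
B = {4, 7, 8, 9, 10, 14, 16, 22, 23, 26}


Set A = {4, 12, 17}
Set B = {4, 7, 8, 9, 10, 14, 16, 22, 23, 26}
A \ B includes elements in A that are not in B.
Check each element of A:
4 (in B, remove), 12 (not in B, keep), 17 (not in B, keep)
A \ B = {12, 17}

{12, 17}


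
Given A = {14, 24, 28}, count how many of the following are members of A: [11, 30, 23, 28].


Set A = {14, 24, 28}
Candidates: [11, 30, 23, 28]
Check each candidate:
11 ∉ A, 30 ∉ A, 23 ∉ A, 28 ∈ A
Count of candidates in A: 1

1


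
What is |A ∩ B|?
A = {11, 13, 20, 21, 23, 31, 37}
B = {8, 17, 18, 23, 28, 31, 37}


Set A = {11, 13, 20, 21, 23, 31, 37}
Set B = {8, 17, 18, 23, 28, 31, 37}
A ∩ B = {23, 31, 37}
|A ∩ B| = 3

3


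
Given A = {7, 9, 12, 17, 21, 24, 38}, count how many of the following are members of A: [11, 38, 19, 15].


Set A = {7, 9, 12, 17, 21, 24, 38}
Candidates: [11, 38, 19, 15]
Check each candidate:
11 ∉ A, 38 ∈ A, 19 ∉ A, 15 ∉ A
Count of candidates in A: 1

1


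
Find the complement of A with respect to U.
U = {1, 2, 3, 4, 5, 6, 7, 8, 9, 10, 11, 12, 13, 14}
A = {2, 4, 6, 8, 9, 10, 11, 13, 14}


Universal set U = {1, 2, 3, 4, 5, 6, 7, 8, 9, 10, 11, 12, 13, 14}
Set A = {2, 4, 6, 8, 9, 10, 11, 13, 14}
A' = U \ A = elements in U but not in A
Checking each element of U:
1 (not in A, include), 2 (in A, exclude), 3 (not in A, include), 4 (in A, exclude), 5 (not in A, include), 6 (in A, exclude), 7 (not in A, include), 8 (in A, exclude), 9 (in A, exclude), 10 (in A, exclude), 11 (in A, exclude), 12 (not in A, include), 13 (in A, exclude), 14 (in A, exclude)
A' = {1, 3, 5, 7, 12}

{1, 3, 5, 7, 12}


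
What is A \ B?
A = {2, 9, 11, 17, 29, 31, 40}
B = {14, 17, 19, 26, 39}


Set A = {2, 9, 11, 17, 29, 31, 40}
Set B = {14, 17, 19, 26, 39}
A \ B includes elements in A that are not in B.
Check each element of A:
2 (not in B, keep), 9 (not in B, keep), 11 (not in B, keep), 17 (in B, remove), 29 (not in B, keep), 31 (not in B, keep), 40 (not in B, keep)
A \ B = {2, 9, 11, 29, 31, 40}

{2, 9, 11, 29, 31, 40}


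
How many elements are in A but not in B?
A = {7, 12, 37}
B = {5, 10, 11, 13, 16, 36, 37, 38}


Set A = {7, 12, 37}
Set B = {5, 10, 11, 13, 16, 36, 37, 38}
A \ B = {7, 12}
|A \ B| = 2

2


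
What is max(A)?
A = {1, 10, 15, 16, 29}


Set A = {1, 10, 15, 16, 29}
Elements in ascending order: 1, 10, 15, 16, 29
The largest element is 29.

29


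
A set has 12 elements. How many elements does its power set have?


The set has 12 elements.
The power set contains all possible subsets.
|P(A)| = 2^|A| = 2^12 = 4096

4096


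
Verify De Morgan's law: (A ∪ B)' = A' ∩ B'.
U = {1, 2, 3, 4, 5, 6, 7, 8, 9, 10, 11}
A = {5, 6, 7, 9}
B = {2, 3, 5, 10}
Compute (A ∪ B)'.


U = {1, 2, 3, 4, 5, 6, 7, 8, 9, 10, 11}
A = {5, 6, 7, 9}, B = {2, 3, 5, 10}
A ∪ B = {2, 3, 5, 6, 7, 9, 10}
(A ∪ B)' = U \ (A ∪ B) = {1, 4, 8, 11}
Verification via A' ∩ B': A' = {1, 2, 3, 4, 8, 10, 11}, B' = {1, 4, 6, 7, 8, 9, 11}
A' ∩ B' = {1, 4, 8, 11} ✓

{1, 4, 8, 11}


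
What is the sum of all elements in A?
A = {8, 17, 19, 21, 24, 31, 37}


Set A = {8, 17, 19, 21, 24, 31, 37}
Sum = 8 + 17 + 19 + 21 + 24 + 31 + 37 = 157

157


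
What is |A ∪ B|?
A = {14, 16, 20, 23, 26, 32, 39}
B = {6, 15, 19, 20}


Set A = {14, 16, 20, 23, 26, 32, 39}, |A| = 7
Set B = {6, 15, 19, 20}, |B| = 4
A ∩ B = {20}, |A ∩ B| = 1
|A ∪ B| = |A| + |B| - |A ∩ B| = 7 + 4 - 1 = 10

10


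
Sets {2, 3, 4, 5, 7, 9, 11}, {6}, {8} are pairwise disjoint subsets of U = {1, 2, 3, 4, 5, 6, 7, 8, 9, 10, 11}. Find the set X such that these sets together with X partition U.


U = {1, 2, 3, 4, 5, 6, 7, 8, 9, 10, 11}
Shown blocks: {2, 3, 4, 5, 7, 9, 11}, {6}, {8}
A partition's blocks are pairwise disjoint and cover U, so the missing block = U \ (union of shown blocks).
Union of shown blocks: {2, 3, 4, 5, 6, 7, 8, 9, 11}
Missing block = U \ (union) = {1, 10}

{1, 10}


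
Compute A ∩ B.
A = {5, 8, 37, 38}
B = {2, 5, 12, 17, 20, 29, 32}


Set A = {5, 8, 37, 38}
Set B = {2, 5, 12, 17, 20, 29, 32}
A ∩ B includes only elements in both sets.
Check each element of A against B:
5 ✓, 8 ✗, 37 ✗, 38 ✗
A ∩ B = {5}

{5}


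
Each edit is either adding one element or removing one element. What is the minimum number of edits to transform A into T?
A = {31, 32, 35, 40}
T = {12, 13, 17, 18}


Set A = {31, 32, 35, 40}
Set T = {12, 13, 17, 18}
Elements to remove from A (in A, not in T): {31, 32, 35, 40} → 4 removals
Elements to add to A (in T, not in A): {12, 13, 17, 18} → 4 additions
Total edits = 4 + 4 = 8

8


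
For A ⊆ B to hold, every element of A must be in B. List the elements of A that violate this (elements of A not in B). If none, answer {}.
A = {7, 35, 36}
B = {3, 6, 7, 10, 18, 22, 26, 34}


Set A = {7, 35, 36}
Set B = {3, 6, 7, 10, 18, 22, 26, 34}
Check each element of A against B:
7 ∈ B, 35 ∉ B (include), 36 ∉ B (include)
Elements of A not in B: {35, 36}

{35, 36}


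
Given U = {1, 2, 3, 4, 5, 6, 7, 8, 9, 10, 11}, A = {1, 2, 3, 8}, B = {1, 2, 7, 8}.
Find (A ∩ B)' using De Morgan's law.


U = {1, 2, 3, 4, 5, 6, 7, 8, 9, 10, 11}
A = {1, 2, 3, 8}, B = {1, 2, 7, 8}
A ∩ B = {1, 2, 8}
(A ∩ B)' = U \ (A ∩ B) = {3, 4, 5, 6, 7, 9, 10, 11}
Verification via A' ∪ B': A' = {4, 5, 6, 7, 9, 10, 11}, B' = {3, 4, 5, 6, 9, 10, 11}
A' ∪ B' = {3, 4, 5, 6, 7, 9, 10, 11} ✓

{3, 4, 5, 6, 7, 9, 10, 11}


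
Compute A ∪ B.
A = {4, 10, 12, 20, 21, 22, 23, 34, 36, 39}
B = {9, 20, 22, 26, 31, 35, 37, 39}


Set A = {4, 10, 12, 20, 21, 22, 23, 34, 36, 39}
Set B = {9, 20, 22, 26, 31, 35, 37, 39}
A ∪ B includes all elements in either set.
Elements from A: {4, 10, 12, 20, 21, 22, 23, 34, 36, 39}
Elements from B not already included: {9, 26, 31, 35, 37}
A ∪ B = {4, 9, 10, 12, 20, 21, 22, 23, 26, 31, 34, 35, 36, 37, 39}

{4, 9, 10, 12, 20, 21, 22, 23, 26, 31, 34, 35, 36, 37, 39}


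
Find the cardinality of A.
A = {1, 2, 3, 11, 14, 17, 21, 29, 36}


Set A = {1, 2, 3, 11, 14, 17, 21, 29, 36}
Listing elements: 1, 2, 3, 11, 14, 17, 21, 29, 36
Counting: 9 elements
|A| = 9

9


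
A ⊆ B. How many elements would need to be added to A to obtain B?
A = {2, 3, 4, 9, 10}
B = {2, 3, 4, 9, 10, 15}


Set A = {2, 3, 4, 9, 10}, |A| = 5
Set B = {2, 3, 4, 9, 10, 15}, |B| = 6
Since A ⊆ B: B \ A = {15}
|B| - |A| = 6 - 5 = 1

1


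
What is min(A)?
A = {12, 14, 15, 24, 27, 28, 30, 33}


Set A = {12, 14, 15, 24, 27, 28, 30, 33}
Elements in ascending order: 12, 14, 15, 24, 27, 28, 30, 33
The smallest element is 12.

12


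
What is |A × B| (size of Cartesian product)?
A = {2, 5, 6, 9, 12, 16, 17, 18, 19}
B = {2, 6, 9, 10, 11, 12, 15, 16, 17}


Set A = {2, 5, 6, 9, 12, 16, 17, 18, 19} has 9 elements.
Set B = {2, 6, 9, 10, 11, 12, 15, 16, 17} has 9 elements.
|A × B| = |A| × |B| = 9 × 9 = 81

81


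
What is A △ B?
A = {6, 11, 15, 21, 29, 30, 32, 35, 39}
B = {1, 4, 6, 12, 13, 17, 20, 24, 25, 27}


Set A = {6, 11, 15, 21, 29, 30, 32, 35, 39}
Set B = {1, 4, 6, 12, 13, 17, 20, 24, 25, 27}
A △ B = (A \ B) ∪ (B \ A)
Elements in A but not B: {11, 15, 21, 29, 30, 32, 35, 39}
Elements in B but not A: {1, 4, 12, 13, 17, 20, 24, 25, 27}
A △ B = {1, 4, 11, 12, 13, 15, 17, 20, 21, 24, 25, 27, 29, 30, 32, 35, 39}

{1, 4, 11, 12, 13, 15, 17, 20, 21, 24, 25, 27, 29, 30, 32, 35, 39}


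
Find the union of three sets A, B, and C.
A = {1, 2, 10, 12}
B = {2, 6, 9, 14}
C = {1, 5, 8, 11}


Set A = {1, 2, 10, 12}
Set B = {2, 6, 9, 14}
Set C = {1, 5, 8, 11}
First, A ∪ B = {1, 2, 6, 9, 10, 12, 14}
Then, (A ∪ B) ∪ C = {1, 2, 5, 6, 8, 9, 10, 11, 12, 14}

{1, 2, 5, 6, 8, 9, 10, 11, 12, 14}


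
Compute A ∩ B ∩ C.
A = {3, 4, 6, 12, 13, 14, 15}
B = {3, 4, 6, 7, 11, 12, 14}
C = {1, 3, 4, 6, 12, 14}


Set A = {3, 4, 6, 12, 13, 14, 15}
Set B = {3, 4, 6, 7, 11, 12, 14}
Set C = {1, 3, 4, 6, 12, 14}
First, A ∩ B = {3, 4, 6, 12, 14}
Then, (A ∩ B) ∩ C = {3, 4, 6, 12, 14}

{3, 4, 6, 12, 14}


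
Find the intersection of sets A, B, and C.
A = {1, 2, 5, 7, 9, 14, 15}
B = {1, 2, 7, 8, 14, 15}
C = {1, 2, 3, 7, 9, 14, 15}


Set A = {1, 2, 5, 7, 9, 14, 15}
Set B = {1, 2, 7, 8, 14, 15}
Set C = {1, 2, 3, 7, 9, 14, 15}
First, A ∩ B = {1, 2, 7, 14, 15}
Then, (A ∩ B) ∩ C = {1, 2, 7, 14, 15}

{1, 2, 7, 14, 15}


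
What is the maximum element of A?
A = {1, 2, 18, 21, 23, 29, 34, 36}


Set A = {1, 2, 18, 21, 23, 29, 34, 36}
Elements in ascending order: 1, 2, 18, 21, 23, 29, 34, 36
The largest element is 36.

36


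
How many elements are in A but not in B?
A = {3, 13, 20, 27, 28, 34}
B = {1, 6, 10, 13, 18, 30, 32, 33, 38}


Set A = {3, 13, 20, 27, 28, 34}
Set B = {1, 6, 10, 13, 18, 30, 32, 33, 38}
A \ B = {3, 20, 27, 28, 34}
|A \ B| = 5

5


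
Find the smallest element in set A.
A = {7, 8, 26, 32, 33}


Set A = {7, 8, 26, 32, 33}
Elements in ascending order: 7, 8, 26, 32, 33
The smallest element is 7.

7


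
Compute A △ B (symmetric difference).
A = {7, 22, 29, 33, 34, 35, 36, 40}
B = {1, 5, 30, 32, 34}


Set A = {7, 22, 29, 33, 34, 35, 36, 40}
Set B = {1, 5, 30, 32, 34}
A △ B = (A \ B) ∪ (B \ A)
Elements in A but not B: {7, 22, 29, 33, 35, 36, 40}
Elements in B but not A: {1, 5, 30, 32}
A △ B = {1, 5, 7, 22, 29, 30, 32, 33, 35, 36, 40}

{1, 5, 7, 22, 29, 30, 32, 33, 35, 36, 40}


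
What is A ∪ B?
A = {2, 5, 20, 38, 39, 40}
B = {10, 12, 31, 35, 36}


Set A = {2, 5, 20, 38, 39, 40}
Set B = {10, 12, 31, 35, 36}
A ∪ B includes all elements in either set.
Elements from A: {2, 5, 20, 38, 39, 40}
Elements from B not already included: {10, 12, 31, 35, 36}
A ∪ B = {2, 5, 10, 12, 20, 31, 35, 36, 38, 39, 40}

{2, 5, 10, 12, 20, 31, 35, 36, 38, 39, 40}


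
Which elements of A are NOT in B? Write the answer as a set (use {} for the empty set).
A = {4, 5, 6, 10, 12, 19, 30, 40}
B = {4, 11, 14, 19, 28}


Set A = {4, 5, 6, 10, 12, 19, 30, 40}
Set B = {4, 11, 14, 19, 28}
Check each element of A against B:
4 ∈ B, 5 ∉ B (include), 6 ∉ B (include), 10 ∉ B (include), 12 ∉ B (include), 19 ∈ B, 30 ∉ B (include), 40 ∉ B (include)
Elements of A not in B: {5, 6, 10, 12, 30, 40}

{5, 6, 10, 12, 30, 40}


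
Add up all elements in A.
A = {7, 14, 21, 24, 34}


Set A = {7, 14, 21, 24, 34}
Sum = 7 + 14 + 21 + 24 + 34 = 100

100


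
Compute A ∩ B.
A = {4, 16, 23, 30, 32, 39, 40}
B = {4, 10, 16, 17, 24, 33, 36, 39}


Set A = {4, 16, 23, 30, 32, 39, 40}
Set B = {4, 10, 16, 17, 24, 33, 36, 39}
A ∩ B includes only elements in both sets.
Check each element of A against B:
4 ✓, 16 ✓, 23 ✗, 30 ✗, 32 ✗, 39 ✓, 40 ✗
A ∩ B = {4, 16, 39}

{4, 16, 39}


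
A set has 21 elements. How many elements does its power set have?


The set has 21 elements.
The power set contains all possible subsets.
|P(A)| = 2^|A| = 2^21 = 2097152

2097152


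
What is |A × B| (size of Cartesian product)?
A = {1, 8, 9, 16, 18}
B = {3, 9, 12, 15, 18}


Set A = {1, 8, 9, 16, 18} has 5 elements.
Set B = {3, 9, 12, 15, 18} has 5 elements.
|A × B| = |A| × |B| = 5 × 5 = 25

25


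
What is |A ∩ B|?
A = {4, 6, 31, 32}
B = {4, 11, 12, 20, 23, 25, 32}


Set A = {4, 6, 31, 32}
Set B = {4, 11, 12, 20, 23, 25, 32}
A ∩ B = {4, 32}
|A ∩ B| = 2

2


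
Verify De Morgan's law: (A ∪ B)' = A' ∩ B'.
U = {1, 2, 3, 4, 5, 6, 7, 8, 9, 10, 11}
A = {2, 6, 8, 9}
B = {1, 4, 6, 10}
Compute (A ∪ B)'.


U = {1, 2, 3, 4, 5, 6, 7, 8, 9, 10, 11}
A = {2, 6, 8, 9}, B = {1, 4, 6, 10}
A ∪ B = {1, 2, 4, 6, 8, 9, 10}
(A ∪ B)' = U \ (A ∪ B) = {3, 5, 7, 11}
Verification via A' ∩ B': A' = {1, 3, 4, 5, 7, 10, 11}, B' = {2, 3, 5, 7, 8, 9, 11}
A' ∩ B' = {3, 5, 7, 11} ✓

{3, 5, 7, 11}


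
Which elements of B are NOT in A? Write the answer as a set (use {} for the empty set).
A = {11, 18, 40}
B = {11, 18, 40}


Set A = {11, 18, 40}
Set B = {11, 18, 40}
Check each element of B against A:
11 ∈ A, 18 ∈ A, 40 ∈ A
Elements of B not in A: {}

{}


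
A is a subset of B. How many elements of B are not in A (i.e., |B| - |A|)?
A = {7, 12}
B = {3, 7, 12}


Set A = {7, 12}, |A| = 2
Set B = {3, 7, 12}, |B| = 3
Since A ⊆ B: B \ A = {3}
|B| - |A| = 3 - 2 = 1

1


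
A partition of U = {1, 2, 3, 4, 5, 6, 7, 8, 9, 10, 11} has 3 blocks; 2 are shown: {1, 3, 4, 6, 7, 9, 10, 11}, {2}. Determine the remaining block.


U = {1, 2, 3, 4, 5, 6, 7, 8, 9, 10, 11}
Shown blocks: {1, 3, 4, 6, 7, 9, 10, 11}, {2}
A partition's blocks are pairwise disjoint and cover U, so the missing block = U \ (union of shown blocks).
Union of shown blocks: {1, 2, 3, 4, 6, 7, 9, 10, 11}
Missing block = U \ (union) = {5, 8}

{5, 8}


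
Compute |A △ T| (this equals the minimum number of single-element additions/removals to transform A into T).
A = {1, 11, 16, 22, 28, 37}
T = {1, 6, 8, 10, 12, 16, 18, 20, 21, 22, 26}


Set A = {1, 11, 16, 22, 28, 37}
Set T = {1, 6, 8, 10, 12, 16, 18, 20, 21, 22, 26}
Elements to remove from A (in A, not in T): {11, 28, 37} → 3 removals
Elements to add to A (in T, not in A): {6, 8, 10, 12, 18, 20, 21, 26} → 8 additions
Total edits = 3 + 8 = 11

11


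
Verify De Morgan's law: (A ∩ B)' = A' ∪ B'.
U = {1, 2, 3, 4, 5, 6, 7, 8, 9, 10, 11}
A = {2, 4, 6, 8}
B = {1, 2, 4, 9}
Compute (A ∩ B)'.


U = {1, 2, 3, 4, 5, 6, 7, 8, 9, 10, 11}
A = {2, 4, 6, 8}, B = {1, 2, 4, 9}
A ∩ B = {2, 4}
(A ∩ B)' = U \ (A ∩ B) = {1, 3, 5, 6, 7, 8, 9, 10, 11}
Verification via A' ∪ B': A' = {1, 3, 5, 7, 9, 10, 11}, B' = {3, 5, 6, 7, 8, 10, 11}
A' ∪ B' = {1, 3, 5, 6, 7, 8, 9, 10, 11} ✓

{1, 3, 5, 6, 7, 8, 9, 10, 11}


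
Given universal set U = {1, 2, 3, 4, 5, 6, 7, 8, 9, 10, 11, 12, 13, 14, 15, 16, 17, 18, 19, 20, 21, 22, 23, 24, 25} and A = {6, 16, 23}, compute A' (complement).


Universal set U = {1, 2, 3, 4, 5, 6, 7, 8, 9, 10, 11, 12, 13, 14, 15, 16, 17, 18, 19, 20, 21, 22, 23, 24, 25}
Set A = {6, 16, 23}
A' = U \ A = elements in U but not in A
Checking each element of U:
1 (not in A, include), 2 (not in A, include), 3 (not in A, include), 4 (not in A, include), 5 (not in A, include), 6 (in A, exclude), 7 (not in A, include), 8 (not in A, include), 9 (not in A, include), 10 (not in A, include), 11 (not in A, include), 12 (not in A, include), 13 (not in A, include), 14 (not in A, include), 15 (not in A, include), 16 (in A, exclude), 17 (not in A, include), 18 (not in A, include), 19 (not in A, include), 20 (not in A, include), 21 (not in A, include), 22 (not in A, include), 23 (in A, exclude), 24 (not in A, include), 25 (not in A, include)
A' = {1, 2, 3, 4, 5, 7, 8, 9, 10, 11, 12, 13, 14, 15, 17, 18, 19, 20, 21, 22, 24, 25}

{1, 2, 3, 4, 5, 7, 8, 9, 10, 11, 12, 13, 14, 15, 17, 18, 19, 20, 21, 22, 24, 25}


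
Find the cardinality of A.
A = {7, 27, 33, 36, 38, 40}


Set A = {7, 27, 33, 36, 38, 40}
Listing elements: 7, 27, 33, 36, 38, 40
Counting: 6 elements
|A| = 6

6


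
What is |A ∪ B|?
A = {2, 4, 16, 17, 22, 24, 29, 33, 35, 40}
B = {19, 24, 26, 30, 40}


Set A = {2, 4, 16, 17, 22, 24, 29, 33, 35, 40}, |A| = 10
Set B = {19, 24, 26, 30, 40}, |B| = 5
A ∩ B = {24, 40}, |A ∩ B| = 2
|A ∪ B| = |A| + |B| - |A ∩ B| = 10 + 5 - 2 = 13

13


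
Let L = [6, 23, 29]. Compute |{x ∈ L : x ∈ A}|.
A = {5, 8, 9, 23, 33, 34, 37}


Set A = {5, 8, 9, 23, 33, 34, 37}
Candidates: [6, 23, 29]
Check each candidate:
6 ∉ A, 23 ∈ A, 29 ∉ A
Count of candidates in A: 1

1


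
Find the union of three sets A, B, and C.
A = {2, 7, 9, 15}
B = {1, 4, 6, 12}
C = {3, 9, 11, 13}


Set A = {2, 7, 9, 15}
Set B = {1, 4, 6, 12}
Set C = {3, 9, 11, 13}
First, A ∪ B = {1, 2, 4, 6, 7, 9, 12, 15}
Then, (A ∪ B) ∪ C = {1, 2, 3, 4, 6, 7, 9, 11, 12, 13, 15}

{1, 2, 3, 4, 6, 7, 9, 11, 12, 13, 15}


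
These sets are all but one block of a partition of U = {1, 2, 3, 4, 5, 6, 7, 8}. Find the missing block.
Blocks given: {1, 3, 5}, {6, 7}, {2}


U = {1, 2, 3, 4, 5, 6, 7, 8}
Shown blocks: {1, 3, 5}, {6, 7}, {2}
A partition's blocks are pairwise disjoint and cover U, so the missing block = U \ (union of shown blocks).
Union of shown blocks: {1, 2, 3, 5, 6, 7}
Missing block = U \ (union) = {4, 8}

{4, 8}


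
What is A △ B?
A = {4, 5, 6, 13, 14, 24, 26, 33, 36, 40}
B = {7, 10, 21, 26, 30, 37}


Set A = {4, 5, 6, 13, 14, 24, 26, 33, 36, 40}
Set B = {7, 10, 21, 26, 30, 37}
A △ B = (A \ B) ∪ (B \ A)
Elements in A but not B: {4, 5, 6, 13, 14, 24, 33, 36, 40}
Elements in B but not A: {7, 10, 21, 30, 37}
A △ B = {4, 5, 6, 7, 10, 13, 14, 21, 24, 30, 33, 36, 37, 40}

{4, 5, 6, 7, 10, 13, 14, 21, 24, 30, 33, 36, 37, 40}


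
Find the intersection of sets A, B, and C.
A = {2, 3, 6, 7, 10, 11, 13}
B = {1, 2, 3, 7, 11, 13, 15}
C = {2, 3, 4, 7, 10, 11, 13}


Set A = {2, 3, 6, 7, 10, 11, 13}
Set B = {1, 2, 3, 7, 11, 13, 15}
Set C = {2, 3, 4, 7, 10, 11, 13}
First, A ∩ B = {2, 3, 7, 11, 13}
Then, (A ∩ B) ∩ C = {2, 3, 7, 11, 13}

{2, 3, 7, 11, 13}


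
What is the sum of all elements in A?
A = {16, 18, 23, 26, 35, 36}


Set A = {16, 18, 23, 26, 35, 36}
Sum = 16 + 18 + 23 + 26 + 35 + 36 = 154

154


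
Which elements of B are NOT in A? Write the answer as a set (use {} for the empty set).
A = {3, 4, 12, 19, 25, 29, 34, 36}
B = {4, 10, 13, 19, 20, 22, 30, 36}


Set A = {3, 4, 12, 19, 25, 29, 34, 36}
Set B = {4, 10, 13, 19, 20, 22, 30, 36}
Check each element of B against A:
4 ∈ A, 10 ∉ A (include), 13 ∉ A (include), 19 ∈ A, 20 ∉ A (include), 22 ∉ A (include), 30 ∉ A (include), 36 ∈ A
Elements of B not in A: {10, 13, 20, 22, 30}

{10, 13, 20, 22, 30}


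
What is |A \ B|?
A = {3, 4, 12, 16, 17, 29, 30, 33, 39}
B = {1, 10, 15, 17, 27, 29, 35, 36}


Set A = {3, 4, 12, 16, 17, 29, 30, 33, 39}
Set B = {1, 10, 15, 17, 27, 29, 35, 36}
A \ B = {3, 4, 12, 16, 30, 33, 39}
|A \ B| = 7

7


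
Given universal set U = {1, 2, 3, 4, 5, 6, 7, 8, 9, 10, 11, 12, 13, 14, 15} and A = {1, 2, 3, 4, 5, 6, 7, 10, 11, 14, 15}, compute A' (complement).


Universal set U = {1, 2, 3, 4, 5, 6, 7, 8, 9, 10, 11, 12, 13, 14, 15}
Set A = {1, 2, 3, 4, 5, 6, 7, 10, 11, 14, 15}
A' = U \ A = elements in U but not in A
Checking each element of U:
1 (in A, exclude), 2 (in A, exclude), 3 (in A, exclude), 4 (in A, exclude), 5 (in A, exclude), 6 (in A, exclude), 7 (in A, exclude), 8 (not in A, include), 9 (not in A, include), 10 (in A, exclude), 11 (in A, exclude), 12 (not in A, include), 13 (not in A, include), 14 (in A, exclude), 15 (in A, exclude)
A' = {8, 9, 12, 13}

{8, 9, 12, 13}


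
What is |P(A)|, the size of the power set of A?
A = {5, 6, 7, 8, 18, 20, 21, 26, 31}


Set A = {5, 6, 7, 8, 18, 20, 21, 26, 31}
|A| = 9
The power set P(A) contains all subsets of A.
|P(A)| = 2^|A| = 2^9 = 512

512


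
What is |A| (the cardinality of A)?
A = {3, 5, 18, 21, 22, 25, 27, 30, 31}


Set A = {3, 5, 18, 21, 22, 25, 27, 30, 31}
Listing elements: 3, 5, 18, 21, 22, 25, 27, 30, 31
Counting: 9 elements
|A| = 9

9


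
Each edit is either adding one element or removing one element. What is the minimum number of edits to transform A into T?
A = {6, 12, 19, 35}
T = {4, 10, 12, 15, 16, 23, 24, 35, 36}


Set A = {6, 12, 19, 35}
Set T = {4, 10, 12, 15, 16, 23, 24, 35, 36}
Elements to remove from A (in A, not in T): {6, 19} → 2 removals
Elements to add to A (in T, not in A): {4, 10, 15, 16, 23, 24, 36} → 7 additions
Total edits = 2 + 7 = 9

9


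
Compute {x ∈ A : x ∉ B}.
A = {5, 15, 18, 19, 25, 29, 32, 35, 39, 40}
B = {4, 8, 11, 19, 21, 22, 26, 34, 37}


Set A = {5, 15, 18, 19, 25, 29, 32, 35, 39, 40}
Set B = {4, 8, 11, 19, 21, 22, 26, 34, 37}
Check each element of A against B:
5 ∉ B (include), 15 ∉ B (include), 18 ∉ B (include), 19 ∈ B, 25 ∉ B (include), 29 ∉ B (include), 32 ∉ B (include), 35 ∉ B (include), 39 ∉ B (include), 40 ∉ B (include)
Elements of A not in B: {5, 15, 18, 25, 29, 32, 35, 39, 40}

{5, 15, 18, 25, 29, 32, 35, 39, 40}


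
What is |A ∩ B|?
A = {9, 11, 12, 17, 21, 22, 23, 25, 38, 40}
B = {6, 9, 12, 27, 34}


Set A = {9, 11, 12, 17, 21, 22, 23, 25, 38, 40}
Set B = {6, 9, 12, 27, 34}
A ∩ B = {9, 12}
|A ∩ B| = 2

2


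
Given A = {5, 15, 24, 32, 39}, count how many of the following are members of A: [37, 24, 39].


Set A = {5, 15, 24, 32, 39}
Candidates: [37, 24, 39]
Check each candidate:
37 ∉ A, 24 ∈ A, 39 ∈ A
Count of candidates in A: 2

2


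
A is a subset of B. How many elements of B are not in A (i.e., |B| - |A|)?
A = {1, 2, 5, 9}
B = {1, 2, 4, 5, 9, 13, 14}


Set A = {1, 2, 5, 9}, |A| = 4
Set B = {1, 2, 4, 5, 9, 13, 14}, |B| = 7
Since A ⊆ B: B \ A = {4, 13, 14}
|B| - |A| = 7 - 4 = 3

3


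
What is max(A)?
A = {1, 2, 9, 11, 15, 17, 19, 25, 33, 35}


Set A = {1, 2, 9, 11, 15, 17, 19, 25, 33, 35}
Elements in ascending order: 1, 2, 9, 11, 15, 17, 19, 25, 33, 35
The largest element is 35.

35


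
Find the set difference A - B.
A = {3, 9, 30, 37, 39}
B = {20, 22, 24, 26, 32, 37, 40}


Set A = {3, 9, 30, 37, 39}
Set B = {20, 22, 24, 26, 32, 37, 40}
A \ B includes elements in A that are not in B.
Check each element of A:
3 (not in B, keep), 9 (not in B, keep), 30 (not in B, keep), 37 (in B, remove), 39 (not in B, keep)
A \ B = {3, 9, 30, 39}

{3, 9, 30, 39}


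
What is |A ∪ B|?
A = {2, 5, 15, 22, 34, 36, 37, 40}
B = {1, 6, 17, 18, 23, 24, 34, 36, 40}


Set A = {2, 5, 15, 22, 34, 36, 37, 40}, |A| = 8
Set B = {1, 6, 17, 18, 23, 24, 34, 36, 40}, |B| = 9
A ∩ B = {34, 36, 40}, |A ∩ B| = 3
|A ∪ B| = |A| + |B| - |A ∩ B| = 8 + 9 - 3 = 14

14


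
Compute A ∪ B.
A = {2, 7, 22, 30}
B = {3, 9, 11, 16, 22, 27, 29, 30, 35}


Set A = {2, 7, 22, 30}
Set B = {3, 9, 11, 16, 22, 27, 29, 30, 35}
A ∪ B includes all elements in either set.
Elements from A: {2, 7, 22, 30}
Elements from B not already included: {3, 9, 11, 16, 27, 29, 35}
A ∪ B = {2, 3, 7, 9, 11, 16, 22, 27, 29, 30, 35}

{2, 3, 7, 9, 11, 16, 22, 27, 29, 30, 35}


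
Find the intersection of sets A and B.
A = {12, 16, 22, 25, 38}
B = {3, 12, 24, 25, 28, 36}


Set A = {12, 16, 22, 25, 38}
Set B = {3, 12, 24, 25, 28, 36}
A ∩ B includes only elements in both sets.
Check each element of A against B:
12 ✓, 16 ✗, 22 ✗, 25 ✓, 38 ✗
A ∩ B = {12, 25}

{12, 25}


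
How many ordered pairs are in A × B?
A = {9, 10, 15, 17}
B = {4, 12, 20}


Set A = {9, 10, 15, 17} has 4 elements.
Set B = {4, 12, 20} has 3 elements.
|A × B| = |A| × |B| = 4 × 3 = 12

12


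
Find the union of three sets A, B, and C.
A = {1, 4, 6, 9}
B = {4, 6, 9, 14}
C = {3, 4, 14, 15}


Set A = {1, 4, 6, 9}
Set B = {4, 6, 9, 14}
Set C = {3, 4, 14, 15}
First, A ∪ B = {1, 4, 6, 9, 14}
Then, (A ∪ B) ∪ C = {1, 3, 4, 6, 9, 14, 15}

{1, 3, 4, 6, 9, 14, 15}


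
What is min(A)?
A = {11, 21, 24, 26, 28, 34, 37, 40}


Set A = {11, 21, 24, 26, 28, 34, 37, 40}
Elements in ascending order: 11, 21, 24, 26, 28, 34, 37, 40
The smallest element is 11.

11


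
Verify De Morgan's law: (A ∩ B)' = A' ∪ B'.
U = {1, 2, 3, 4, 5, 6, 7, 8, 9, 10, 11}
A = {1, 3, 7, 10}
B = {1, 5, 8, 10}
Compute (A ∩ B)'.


U = {1, 2, 3, 4, 5, 6, 7, 8, 9, 10, 11}
A = {1, 3, 7, 10}, B = {1, 5, 8, 10}
A ∩ B = {1, 10}
(A ∩ B)' = U \ (A ∩ B) = {2, 3, 4, 5, 6, 7, 8, 9, 11}
Verification via A' ∪ B': A' = {2, 4, 5, 6, 8, 9, 11}, B' = {2, 3, 4, 6, 7, 9, 11}
A' ∪ B' = {2, 3, 4, 5, 6, 7, 8, 9, 11} ✓

{2, 3, 4, 5, 6, 7, 8, 9, 11}


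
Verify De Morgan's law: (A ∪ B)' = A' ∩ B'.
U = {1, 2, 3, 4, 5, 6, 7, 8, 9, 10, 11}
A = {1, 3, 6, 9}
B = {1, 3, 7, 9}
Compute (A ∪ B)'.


U = {1, 2, 3, 4, 5, 6, 7, 8, 9, 10, 11}
A = {1, 3, 6, 9}, B = {1, 3, 7, 9}
A ∪ B = {1, 3, 6, 7, 9}
(A ∪ B)' = U \ (A ∪ B) = {2, 4, 5, 8, 10, 11}
Verification via A' ∩ B': A' = {2, 4, 5, 7, 8, 10, 11}, B' = {2, 4, 5, 6, 8, 10, 11}
A' ∩ B' = {2, 4, 5, 8, 10, 11} ✓

{2, 4, 5, 8, 10, 11}


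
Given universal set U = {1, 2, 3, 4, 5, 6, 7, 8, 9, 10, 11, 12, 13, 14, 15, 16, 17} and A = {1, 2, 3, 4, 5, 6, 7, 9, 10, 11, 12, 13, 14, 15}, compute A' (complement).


Universal set U = {1, 2, 3, 4, 5, 6, 7, 8, 9, 10, 11, 12, 13, 14, 15, 16, 17}
Set A = {1, 2, 3, 4, 5, 6, 7, 9, 10, 11, 12, 13, 14, 15}
A' = U \ A = elements in U but not in A
Checking each element of U:
1 (in A, exclude), 2 (in A, exclude), 3 (in A, exclude), 4 (in A, exclude), 5 (in A, exclude), 6 (in A, exclude), 7 (in A, exclude), 8 (not in A, include), 9 (in A, exclude), 10 (in A, exclude), 11 (in A, exclude), 12 (in A, exclude), 13 (in A, exclude), 14 (in A, exclude), 15 (in A, exclude), 16 (not in A, include), 17 (not in A, include)
A' = {8, 16, 17}

{8, 16, 17}


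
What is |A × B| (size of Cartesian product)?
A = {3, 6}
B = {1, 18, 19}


Set A = {3, 6} has 2 elements.
Set B = {1, 18, 19} has 3 elements.
|A × B| = |A| × |B| = 2 × 3 = 6

6


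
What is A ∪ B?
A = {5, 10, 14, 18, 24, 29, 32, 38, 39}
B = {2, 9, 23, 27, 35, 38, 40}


Set A = {5, 10, 14, 18, 24, 29, 32, 38, 39}
Set B = {2, 9, 23, 27, 35, 38, 40}
A ∪ B includes all elements in either set.
Elements from A: {5, 10, 14, 18, 24, 29, 32, 38, 39}
Elements from B not already included: {2, 9, 23, 27, 35, 40}
A ∪ B = {2, 5, 9, 10, 14, 18, 23, 24, 27, 29, 32, 35, 38, 39, 40}

{2, 5, 9, 10, 14, 18, 23, 24, 27, 29, 32, 35, 38, 39, 40}


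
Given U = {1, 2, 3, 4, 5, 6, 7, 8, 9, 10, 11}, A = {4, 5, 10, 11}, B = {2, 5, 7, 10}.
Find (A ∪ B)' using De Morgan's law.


U = {1, 2, 3, 4, 5, 6, 7, 8, 9, 10, 11}
A = {4, 5, 10, 11}, B = {2, 5, 7, 10}
A ∪ B = {2, 4, 5, 7, 10, 11}
(A ∪ B)' = U \ (A ∪ B) = {1, 3, 6, 8, 9}
Verification via A' ∩ B': A' = {1, 2, 3, 6, 7, 8, 9}, B' = {1, 3, 4, 6, 8, 9, 11}
A' ∩ B' = {1, 3, 6, 8, 9} ✓

{1, 3, 6, 8, 9}


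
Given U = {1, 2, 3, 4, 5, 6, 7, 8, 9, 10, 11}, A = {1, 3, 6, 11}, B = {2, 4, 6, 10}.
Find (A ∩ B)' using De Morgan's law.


U = {1, 2, 3, 4, 5, 6, 7, 8, 9, 10, 11}
A = {1, 3, 6, 11}, B = {2, 4, 6, 10}
A ∩ B = {6}
(A ∩ B)' = U \ (A ∩ B) = {1, 2, 3, 4, 5, 7, 8, 9, 10, 11}
Verification via A' ∪ B': A' = {2, 4, 5, 7, 8, 9, 10}, B' = {1, 3, 5, 7, 8, 9, 11}
A' ∪ B' = {1, 2, 3, 4, 5, 7, 8, 9, 10, 11} ✓

{1, 2, 3, 4, 5, 7, 8, 9, 10, 11}
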